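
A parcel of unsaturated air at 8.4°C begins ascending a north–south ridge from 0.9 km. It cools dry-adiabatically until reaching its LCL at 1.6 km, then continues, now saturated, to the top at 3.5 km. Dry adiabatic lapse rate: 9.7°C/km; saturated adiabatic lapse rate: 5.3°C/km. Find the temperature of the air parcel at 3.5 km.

-8.46°C

From 900 m to 1600 m (dry): cools by 9.7 × 0.7 = 6.79°C, giving 1.61°C.
From 1600 m to 3500 m (saturated): cools by 5.3 × 1.9 = 10.07°C, giving -8.46°C.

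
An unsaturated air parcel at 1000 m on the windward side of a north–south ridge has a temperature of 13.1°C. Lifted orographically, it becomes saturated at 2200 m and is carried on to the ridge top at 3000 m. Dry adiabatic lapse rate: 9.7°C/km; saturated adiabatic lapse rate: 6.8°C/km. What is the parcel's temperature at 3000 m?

1000–2200 m, dry: Δz = 1.2 km ⇒ ΔT = -11.64°C; T = 1.46°C
2200–3000 m, saturated: Δz = 0.8 km ⇒ ΔT = -5.44°C; T = -3.98°C

-3.98°C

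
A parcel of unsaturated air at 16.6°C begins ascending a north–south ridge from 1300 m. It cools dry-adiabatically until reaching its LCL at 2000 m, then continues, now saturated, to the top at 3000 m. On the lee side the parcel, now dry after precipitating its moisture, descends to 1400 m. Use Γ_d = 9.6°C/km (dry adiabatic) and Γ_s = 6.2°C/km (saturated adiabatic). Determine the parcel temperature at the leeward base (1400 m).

19.04°C

Dry to 2000 m: -9.6 × 0.7 km = -6.72°C, so T = 9.88°C.
Saturated to 3000 m: -6.2 × 1 km = -6.2°C, so T = 3.68°C.
Dry descent to 1400 m: +9.6 × 1.6 km = +15.36°C, so T = 19.04°C.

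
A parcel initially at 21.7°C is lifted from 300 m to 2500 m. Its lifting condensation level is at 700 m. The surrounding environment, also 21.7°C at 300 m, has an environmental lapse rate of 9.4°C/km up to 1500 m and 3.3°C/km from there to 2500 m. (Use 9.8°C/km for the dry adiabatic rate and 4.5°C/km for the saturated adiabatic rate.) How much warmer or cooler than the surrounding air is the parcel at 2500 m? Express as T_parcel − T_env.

Parcel:
  From 300 m to 700 m (dry): cools by 9.8 × 0.4 = 3.92°C, giving 17.78°C.
  From 700 m to 2500 m (saturated): cools by 4.5 × 1.8 = 8.1°C, giving 9.68°C.
Environment:
  From 300 m to 1500 m (environment, lower layer): cools by 9.4 × 1.2 = 11.28°C, giving 10.42°C.
  From 1500 m to 2500 m (environment, upper layer): cools by 3.3 × 1 = 3.3°C, giving 7.12°C.
T_parcel − T_env = 9.68 − 7.12 = +2.56°C

+2.56°C (parcel warmer than environment)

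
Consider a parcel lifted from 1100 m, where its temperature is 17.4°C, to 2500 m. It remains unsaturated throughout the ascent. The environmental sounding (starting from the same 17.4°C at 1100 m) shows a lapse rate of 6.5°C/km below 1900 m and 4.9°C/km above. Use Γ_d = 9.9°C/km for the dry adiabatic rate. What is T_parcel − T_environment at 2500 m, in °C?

-5.72°C (parcel cooler than environment)

Parcel:
  From 1100 m to 2500 m (dry): cools by 9.9 × 1.4 = 13.86°C, giving 3.54°C.
Environment:
  From 1100 m to 1900 m (environment, lower layer): cools by 6.5 × 0.8 = 5.2°C, giving 12.2°C.
  From 1900 m to 2500 m (environment, upper layer): cools by 4.9 × 0.6 = 2.94°C, giving 9.26°C.
T_parcel − T_env = 3.54 − 9.26 = -5.72°C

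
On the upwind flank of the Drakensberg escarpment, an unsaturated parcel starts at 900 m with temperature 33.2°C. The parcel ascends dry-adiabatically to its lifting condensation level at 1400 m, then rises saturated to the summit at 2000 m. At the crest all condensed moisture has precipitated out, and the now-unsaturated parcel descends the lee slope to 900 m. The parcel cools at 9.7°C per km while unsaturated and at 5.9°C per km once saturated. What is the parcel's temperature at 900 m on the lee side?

35.48°C

Dry to 1400 m: -9.7 × 0.5 km = -4.85°C, so T = 28.35°C.
Saturated to 2000 m: -5.9 × 0.6 km = -3.54°C, so T = 24.81°C.
Dry descent to 900 m: +9.7 × 1.1 km = +10.67°C, so T = 35.48°C.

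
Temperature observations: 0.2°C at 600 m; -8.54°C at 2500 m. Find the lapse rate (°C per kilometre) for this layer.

Γ = −ΔT/Δz = (0.2 − (-8.54)) / (2500 − 600) m
  = 8.74°C / 1.9 km = 4.6°C/km

4.6°C/km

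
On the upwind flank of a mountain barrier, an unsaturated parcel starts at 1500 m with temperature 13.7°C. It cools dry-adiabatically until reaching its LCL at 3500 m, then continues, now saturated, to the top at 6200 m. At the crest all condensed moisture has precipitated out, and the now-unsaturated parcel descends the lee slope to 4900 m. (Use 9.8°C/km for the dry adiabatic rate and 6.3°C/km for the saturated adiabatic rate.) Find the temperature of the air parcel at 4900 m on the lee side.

1500 → 3500 m (dry, 9.8°C/km): ΔT = -9.8 × 2 = -19.6°C → T = -5.9°C
3500 → 6200 m (saturated, 6.3°C/km): ΔT = -6.3 × 2.7 = -17.01°C → T = -22.91°C
6200 → 4900 m (dry descent, 9.8°C/km): ΔT = +9.8 × 1.3 = +12.74°C → T = -10.17°C

-10.17°C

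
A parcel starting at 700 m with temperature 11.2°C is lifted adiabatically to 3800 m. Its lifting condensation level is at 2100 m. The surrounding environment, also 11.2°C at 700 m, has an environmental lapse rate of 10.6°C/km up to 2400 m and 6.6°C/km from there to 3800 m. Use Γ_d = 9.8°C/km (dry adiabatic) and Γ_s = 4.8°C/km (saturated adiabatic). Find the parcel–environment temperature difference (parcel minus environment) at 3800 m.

Parcel:
  700–2100 m, dry: Δz = 1.4 km ⇒ ΔT = -13.72°C; T = -2.52°C
  2100–3800 m, saturated: Δz = 1.7 km ⇒ ΔT = -8.16°C; T = -10.68°C
Environment:
  700–2400 m, environment, lower layer: Δz = 1.7 km ⇒ ΔT = -18.02°C; T = -6.82°C
  2400–3800 m, environment, upper layer: Δz = 1.4 km ⇒ ΔT = -9.24°C; T = -16.06°C
T_parcel − T_env = -10.68 − (-16.06) = +5.38°C

+5.38°C (parcel warmer than environment)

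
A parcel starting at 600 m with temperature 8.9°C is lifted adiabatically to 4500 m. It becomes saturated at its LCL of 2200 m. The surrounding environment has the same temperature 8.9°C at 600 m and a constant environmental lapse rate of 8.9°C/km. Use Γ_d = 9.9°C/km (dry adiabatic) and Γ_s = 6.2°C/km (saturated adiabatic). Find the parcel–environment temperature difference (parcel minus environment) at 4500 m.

+4.61°C (parcel warmer than environment)

Parcel:
  From 600 m to 2200 m (dry): cools by 9.9 × 1.6 = 15.84°C, giving -6.94°C.
  From 2200 m to 4500 m (saturated): cools by 6.2 × 2.3 = 14.26°C, giving -21.2°C.
Environment:
  From 600 m to 4500 m (environment): cools by 8.9 × 3.9 = 34.71°C, giving -25.81°C.
T_parcel − T_env = -21.2 − (-25.81) = +4.61°C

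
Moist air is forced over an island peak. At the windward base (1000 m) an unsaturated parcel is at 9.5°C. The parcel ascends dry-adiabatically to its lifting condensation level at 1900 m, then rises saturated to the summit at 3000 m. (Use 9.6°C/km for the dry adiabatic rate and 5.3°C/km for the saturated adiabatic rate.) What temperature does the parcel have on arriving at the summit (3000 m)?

-4.97°C

From 1000 m to 1900 m (dry): cools by 9.6 × 0.9 = 8.64°C, giving 0.86°C.
From 1900 m to 3000 m (saturated): cools by 5.3 × 1.1 = 5.83°C, giving -4.97°C.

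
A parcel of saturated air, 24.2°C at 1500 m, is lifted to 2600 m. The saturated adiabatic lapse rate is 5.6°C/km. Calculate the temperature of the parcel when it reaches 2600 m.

18.04°C

1500 → 2600 m (saturated adiabatic, 5.6°C/km): ΔT = -5.6 × 1.1 = -6.16°C → T = 18.04°C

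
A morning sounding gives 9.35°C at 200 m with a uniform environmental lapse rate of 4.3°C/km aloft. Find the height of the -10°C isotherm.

Height above start = (9.35 − (-10)) / 4.3 = 4.5 km
Altitude = 200 m + 4500 m = 4700 m

4700 m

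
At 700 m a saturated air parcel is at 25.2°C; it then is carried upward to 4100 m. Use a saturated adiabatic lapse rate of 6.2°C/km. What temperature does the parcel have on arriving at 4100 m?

4.12°C

From 700 m to 4100 m (saturated adiabatic): cools by 6.2 × 3.4 = 21.08°C, giving 4.12°C.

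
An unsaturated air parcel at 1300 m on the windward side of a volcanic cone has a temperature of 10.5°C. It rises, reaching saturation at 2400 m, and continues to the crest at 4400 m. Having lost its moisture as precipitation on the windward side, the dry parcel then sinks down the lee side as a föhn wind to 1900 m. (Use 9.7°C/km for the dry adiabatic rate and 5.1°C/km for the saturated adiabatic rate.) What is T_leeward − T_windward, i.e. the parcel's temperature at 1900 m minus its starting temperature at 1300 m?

+3.38°C

1300–2400 m, dry: Δz = 1.1 km ⇒ ΔT = -10.67°C; T = -0.17°C
2400–4400 m, saturated: Δz = 2 km ⇒ ΔT = -10.2°C; T = -10.37°C
4400–1900 m, dry descent: Δz = 2.5 km ⇒ ΔT = +24.25°C; T = 13.88°C
Net change vs windward start: 13.88 − 10.5 = +3.38°C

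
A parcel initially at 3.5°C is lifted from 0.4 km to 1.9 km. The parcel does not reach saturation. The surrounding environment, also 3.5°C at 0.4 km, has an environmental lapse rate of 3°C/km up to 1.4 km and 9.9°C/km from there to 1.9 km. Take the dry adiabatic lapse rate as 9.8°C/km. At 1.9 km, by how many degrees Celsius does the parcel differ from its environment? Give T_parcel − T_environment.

Parcel:
  Dry to 1900 m: -9.8 × 1.5 km = -14.7°C, so T = -11.2°C.
Environment:
  Environment, lower layer to 1400 m: -3 × 1 km = -3°C, so T = 0.5°C.
  Environment, upper layer to 1900 m: -9.9 × 0.5 km = -4.95°C, so T = -4.45°C.
T_parcel − T_env = -11.2 − (-4.45) = -6.75°C

-6.75°C (parcel cooler than environment)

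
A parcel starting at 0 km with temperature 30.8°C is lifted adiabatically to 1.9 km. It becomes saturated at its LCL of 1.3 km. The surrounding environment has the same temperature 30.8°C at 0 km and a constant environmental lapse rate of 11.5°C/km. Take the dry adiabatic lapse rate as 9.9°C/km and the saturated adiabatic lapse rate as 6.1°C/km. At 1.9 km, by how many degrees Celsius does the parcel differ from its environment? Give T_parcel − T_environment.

Parcel:
  From 0 m to 1300 m (dry): cools by 9.9 × 1.3 = 12.87°C, giving 17.93°C.
  From 1300 m to 1900 m (saturated): cools by 6.1 × 0.6 = 3.66°C, giving 14.27°C.
Environment:
  From 0 m to 1900 m (environment): cools by 11.5 × 1.9 = 21.85°C, giving 8.95°C.
T_parcel − T_env = 14.27 − 8.95 = +5.32°C

+5.32°C (parcel warmer than environment)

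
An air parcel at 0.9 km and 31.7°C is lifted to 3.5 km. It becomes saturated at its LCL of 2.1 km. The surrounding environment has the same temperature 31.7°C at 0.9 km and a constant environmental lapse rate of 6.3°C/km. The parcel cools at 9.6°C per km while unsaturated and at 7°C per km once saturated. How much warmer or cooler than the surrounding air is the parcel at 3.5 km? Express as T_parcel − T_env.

-4.94°C (parcel cooler than environment)

Parcel:
  900–2100 m, dry: Δz = 1.2 km ⇒ ΔT = -11.52°C; T = 20.18°C
  2100–3500 m, saturated: Δz = 1.4 km ⇒ ΔT = -9.8°C; T = 10.38°C
Environment:
  900–3500 m, environment: Δz = 2.6 km ⇒ ΔT = -16.38°C; T = 15.32°C
T_parcel − T_env = 10.38 − 15.32 = -4.94°C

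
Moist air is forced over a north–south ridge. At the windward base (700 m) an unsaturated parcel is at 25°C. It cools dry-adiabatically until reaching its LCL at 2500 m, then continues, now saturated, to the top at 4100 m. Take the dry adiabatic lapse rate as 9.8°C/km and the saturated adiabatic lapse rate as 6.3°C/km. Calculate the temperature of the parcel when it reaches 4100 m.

700–2500 m, dry: Δz = 1.8 km ⇒ ΔT = -17.64°C; T = 7.36°C
2500–4100 m, saturated: Δz = 1.6 km ⇒ ΔT = -10.08°C; T = -2.72°C

-2.72°C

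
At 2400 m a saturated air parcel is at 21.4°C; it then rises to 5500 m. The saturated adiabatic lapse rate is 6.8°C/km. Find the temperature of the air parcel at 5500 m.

0.32°C

From 2400 m to 5500 m (saturated adiabatic): cools by 6.8 × 3.1 = 21.08°C, giving 0.32°C.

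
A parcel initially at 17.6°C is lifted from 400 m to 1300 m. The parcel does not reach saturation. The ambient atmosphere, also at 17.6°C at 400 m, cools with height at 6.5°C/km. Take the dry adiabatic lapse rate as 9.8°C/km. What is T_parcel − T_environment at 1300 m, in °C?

Parcel:
  From 400 m to 1300 m (dry): cools by 9.8 × 0.9 = 8.82°C, giving 8.78°C.
Environment:
  From 400 m to 1300 m (environment): cools by 6.5 × 0.9 = 5.85°C, giving 11.75°C.
T_parcel − T_env = 8.78 − 11.75 = -2.97°C

-2.97°C (parcel cooler than environment)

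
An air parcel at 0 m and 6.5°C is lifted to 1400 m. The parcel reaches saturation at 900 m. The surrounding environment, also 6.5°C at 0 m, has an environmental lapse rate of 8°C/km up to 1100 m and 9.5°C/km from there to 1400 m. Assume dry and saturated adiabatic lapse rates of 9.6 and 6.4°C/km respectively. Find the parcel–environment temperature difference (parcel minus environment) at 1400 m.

Parcel:
  0 → 900 m (dry, 9.6°C/km): ΔT = -9.6 × 0.9 = -8.64°C → T = -2.14°C
  900 → 1400 m (saturated, 6.4°C/km): ΔT = -6.4 × 0.5 = -3.2°C → T = -5.34°C
Environment:
  0 → 1100 m (environment, lower layer, 8°C/km): ΔT = -8 × 1.1 = -8.8°C → T = -2.3°C
  1100 → 1400 m (environment, upper layer, 9.5°C/km): ΔT = -9.5 × 0.3 = -2.85°C → T = -5.15°C
T_parcel − T_env = -5.34 − (-5.15) = -0.19°C

-0.19°C (parcel cooler than environment)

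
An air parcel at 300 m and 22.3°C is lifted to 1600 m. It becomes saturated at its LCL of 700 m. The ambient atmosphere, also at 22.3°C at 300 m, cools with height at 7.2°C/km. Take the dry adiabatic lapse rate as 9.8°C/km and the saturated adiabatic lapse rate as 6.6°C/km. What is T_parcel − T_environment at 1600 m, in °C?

Parcel:
  Dry to 700 m: -9.8 × 0.4 km = -3.92°C, so T = 18.38°C.
  Saturated to 1600 m: -6.6 × 0.9 km = -5.94°C, so T = 12.44°C.
Environment:
  Environment to 1600 m: -7.2 × 1.3 km = -9.36°C, so T = 12.94°C.
T_parcel − T_env = 12.44 − 12.94 = -0.5°C

-0.5°C (parcel cooler than environment)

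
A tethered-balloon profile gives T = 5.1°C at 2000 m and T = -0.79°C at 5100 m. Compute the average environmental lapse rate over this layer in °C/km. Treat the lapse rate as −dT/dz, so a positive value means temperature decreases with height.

1.9°C/km

Γ = −ΔT/Δz = (5.1 − (-0.79)) / (5100 − 2000) m
  = 5.89°C / 3.1 km = 1.9°C/km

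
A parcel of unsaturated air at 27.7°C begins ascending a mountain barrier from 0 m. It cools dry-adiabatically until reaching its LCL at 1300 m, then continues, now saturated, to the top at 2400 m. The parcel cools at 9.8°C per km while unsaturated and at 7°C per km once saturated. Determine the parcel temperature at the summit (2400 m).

Dry to 1300 m: -9.8 × 1.3 km = -12.74°C, so T = 14.96°C.
Saturated to 2400 m: -7 × 1.1 km = -7.7°C, so T = 7.26°C.

7.26°C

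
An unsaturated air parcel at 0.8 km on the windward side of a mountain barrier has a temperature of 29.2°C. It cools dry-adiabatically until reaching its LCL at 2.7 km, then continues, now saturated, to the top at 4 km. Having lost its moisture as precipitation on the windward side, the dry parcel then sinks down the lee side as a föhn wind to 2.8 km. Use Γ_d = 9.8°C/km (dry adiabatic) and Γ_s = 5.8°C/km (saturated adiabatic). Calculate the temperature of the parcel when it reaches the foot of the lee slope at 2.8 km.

14.8°C

Dry to 2700 m: -9.8 × 1.9 km = -18.62°C, so T = 10.58°C.
Saturated to 4000 m: -5.8 × 1.3 km = -7.54°C, so T = 3.04°C.
Dry descent to 2800 m: +9.8 × 1.2 km = +11.76°C, so T = 14.8°C.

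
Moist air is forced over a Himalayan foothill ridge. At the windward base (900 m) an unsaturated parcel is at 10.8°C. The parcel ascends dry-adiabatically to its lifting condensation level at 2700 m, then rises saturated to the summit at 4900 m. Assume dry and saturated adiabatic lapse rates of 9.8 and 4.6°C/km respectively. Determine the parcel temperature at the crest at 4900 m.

-16.96°C

From 900 m to 2700 m (dry): cools by 9.8 × 1.8 = 17.64°C, giving -6.84°C.
From 2700 m to 4900 m (saturated): cools by 4.6 × 2.2 = 10.12°C, giving -16.96°C.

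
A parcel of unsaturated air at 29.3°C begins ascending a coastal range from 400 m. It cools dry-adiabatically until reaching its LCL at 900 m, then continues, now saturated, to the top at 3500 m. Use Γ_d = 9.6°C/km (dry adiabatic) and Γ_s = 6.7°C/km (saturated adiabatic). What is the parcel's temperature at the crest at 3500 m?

7.08°C

400 → 900 m (dry, 9.6°C/km): ΔT = -9.6 × 0.5 = -4.8°C → T = 24.5°C
900 → 3500 m (saturated, 6.7°C/km): ΔT = -6.7 × 2.6 = -17.42°C → T = 7.08°C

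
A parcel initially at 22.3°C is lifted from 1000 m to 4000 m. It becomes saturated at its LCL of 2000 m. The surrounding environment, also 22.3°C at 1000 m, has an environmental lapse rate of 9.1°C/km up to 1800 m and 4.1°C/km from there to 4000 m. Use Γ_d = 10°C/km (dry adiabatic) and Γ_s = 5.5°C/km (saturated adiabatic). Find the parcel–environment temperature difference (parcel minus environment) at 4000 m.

-4.7°C (parcel cooler than environment)

Parcel:
  1000–2000 m, dry: Δz = 1 km ⇒ ΔT = -10°C; T = 12.3°C
  2000–4000 m, saturated: Δz = 2 km ⇒ ΔT = -11°C; T = 1.3°C
Environment:
  1000–1800 m, environment, lower layer: Δz = 0.8 km ⇒ ΔT = -7.28°C; T = 15.02°C
  1800–4000 m, environment, upper layer: Δz = 2.2 km ⇒ ΔT = -9.02°C; T = 6°C
T_parcel − T_env = 1.3 − 6 = -4.7°C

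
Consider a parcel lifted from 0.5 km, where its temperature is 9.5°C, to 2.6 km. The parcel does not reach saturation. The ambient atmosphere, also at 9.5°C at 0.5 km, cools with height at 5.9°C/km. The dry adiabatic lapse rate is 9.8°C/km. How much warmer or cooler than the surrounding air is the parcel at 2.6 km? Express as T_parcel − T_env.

Parcel:
  From 500 m to 2600 m (dry): cools by 9.8 × 2.1 = 20.58°C, giving -11.08°C.
Environment:
  From 500 m to 2600 m (environment): cools by 5.9 × 2.1 = 12.39°C, giving -2.89°C.
T_parcel − T_env = -11.08 − (-2.89) = -8.19°C

-8.19°C (parcel cooler than environment)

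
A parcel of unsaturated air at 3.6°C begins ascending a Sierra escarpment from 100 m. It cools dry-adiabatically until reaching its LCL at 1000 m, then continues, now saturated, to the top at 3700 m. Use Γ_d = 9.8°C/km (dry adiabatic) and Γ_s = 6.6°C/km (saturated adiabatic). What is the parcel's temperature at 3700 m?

-23.04°C

100 → 1000 m (dry, 9.8°C/km): ΔT = -9.8 × 0.9 = -8.82°C → T = -5.22°C
1000 → 3700 m (saturated, 6.6°C/km): ΔT = -6.6 × 2.7 = -17.82°C → T = -23.04°C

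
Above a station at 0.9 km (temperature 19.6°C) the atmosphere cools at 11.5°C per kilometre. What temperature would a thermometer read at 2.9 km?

-3.4°C

Environmental to 2900 m: -11.5 × 2 km = -23°C, so T = -3.4°C.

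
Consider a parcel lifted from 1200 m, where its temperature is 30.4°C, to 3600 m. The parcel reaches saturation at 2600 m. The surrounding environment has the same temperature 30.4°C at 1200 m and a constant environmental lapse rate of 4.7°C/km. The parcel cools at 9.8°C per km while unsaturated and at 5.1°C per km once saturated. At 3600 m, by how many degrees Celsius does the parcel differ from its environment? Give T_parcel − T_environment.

Parcel:
  From 1200 m to 2600 m (dry): cools by 9.8 × 1.4 = 13.72°C, giving 16.68°C.
  From 2600 m to 3600 m (saturated): cools by 5.1 × 1 = 5.1°C, giving 11.58°C.
Environment:
  From 1200 m to 3600 m (environment): cools by 4.7 × 2.4 = 11.28°C, giving 19.12°C.
T_parcel − T_env = 11.58 − 19.12 = -7.54°C

-7.54°C (parcel cooler than environment)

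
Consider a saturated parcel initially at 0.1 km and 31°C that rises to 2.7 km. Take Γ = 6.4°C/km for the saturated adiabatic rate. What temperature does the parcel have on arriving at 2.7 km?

14.36°C

Saturated adiabatic to 2700 m: -6.4 × 2.6 km = -16.64°C, so T = 14.36°C.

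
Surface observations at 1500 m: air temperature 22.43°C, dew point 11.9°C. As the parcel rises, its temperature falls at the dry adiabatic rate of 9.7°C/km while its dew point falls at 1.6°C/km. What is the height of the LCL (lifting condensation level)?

T and T_d converge at 9.7 − 1.6 = 8.1°C per km
Height above start = (22.43 − 11.9) / 8.1 = 1.3 km
LCL altitude = 1500 m + 1300 m = 2800 m

2800 m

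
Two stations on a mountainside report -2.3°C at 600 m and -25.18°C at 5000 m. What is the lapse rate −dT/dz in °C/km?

5.2°C/km

Γ = −ΔT/Δz = (-2.3 − (-25.18)) / (5000 − 600) m
  = 22.88°C / 4.4 km = 5.2°C/km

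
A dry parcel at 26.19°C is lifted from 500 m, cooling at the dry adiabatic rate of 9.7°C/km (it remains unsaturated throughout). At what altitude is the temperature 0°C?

Height above start = (26.19 − 0) / 9.7 = 2.7 km
Altitude = 500 m + 2700 m = 3200 m

3200 m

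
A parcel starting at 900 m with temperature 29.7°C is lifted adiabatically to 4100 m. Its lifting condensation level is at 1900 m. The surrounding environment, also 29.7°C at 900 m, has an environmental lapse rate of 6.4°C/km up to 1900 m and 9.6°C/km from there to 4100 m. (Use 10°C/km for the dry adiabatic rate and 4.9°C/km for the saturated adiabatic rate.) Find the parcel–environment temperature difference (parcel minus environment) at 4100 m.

+6.74°C (parcel warmer than environment)

Parcel:
  From 900 m to 1900 m (dry): cools by 10 × 1 = 10°C, giving 19.7°C.
  From 1900 m to 4100 m (saturated): cools by 4.9 × 2.2 = 10.78°C, giving 8.92°C.
Environment:
  From 900 m to 1900 m (environment, lower layer): cools by 6.4 × 1 = 6.4°C, giving 23.3°C.
  From 1900 m to 4100 m (environment, upper layer): cools by 9.6 × 2.2 = 21.12°C, giving 2.18°C.
T_parcel − T_env = 8.92 − 2.18 = +6.74°C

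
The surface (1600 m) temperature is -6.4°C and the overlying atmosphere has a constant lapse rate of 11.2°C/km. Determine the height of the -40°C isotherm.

Height above start = (-6.4 − (-40)) / 11.2 = 3 km
Altitude = 1600 m + 3000 m = 4600 m

4600 m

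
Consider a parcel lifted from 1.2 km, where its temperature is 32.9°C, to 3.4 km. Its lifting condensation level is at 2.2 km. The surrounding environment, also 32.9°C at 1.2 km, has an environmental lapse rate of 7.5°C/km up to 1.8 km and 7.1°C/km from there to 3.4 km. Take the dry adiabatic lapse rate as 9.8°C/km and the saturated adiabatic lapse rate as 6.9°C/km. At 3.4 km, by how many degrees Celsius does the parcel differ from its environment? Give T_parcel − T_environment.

Parcel:
  1200 → 2200 m (dry, 9.8°C/km): ΔT = -9.8 × 1 = -9.8°C → T = 23.1°C
  2200 → 3400 m (saturated, 6.9°C/km): ΔT = -6.9 × 1.2 = -8.28°C → T = 14.82°C
Environment:
  1200 → 1800 m (environment, lower layer, 7.5°C/km): ΔT = -7.5 × 0.6 = -4.5°C → T = 28.4°C
  1800 → 3400 m (environment, upper layer, 7.1°C/km): ΔT = -7.1 × 1.6 = -11.36°C → T = 17.04°C
T_parcel − T_env = 14.82 − 17.04 = -2.22°C

-2.22°C (parcel cooler than environment)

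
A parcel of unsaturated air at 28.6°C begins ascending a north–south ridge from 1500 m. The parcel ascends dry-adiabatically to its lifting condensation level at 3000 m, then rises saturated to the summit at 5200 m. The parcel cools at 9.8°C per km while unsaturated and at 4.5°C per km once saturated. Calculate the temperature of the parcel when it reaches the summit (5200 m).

4°C

1500 → 3000 m (dry, 9.8°C/km): ΔT = -9.8 × 1.5 = -14.7°C → T = 13.9°C
3000 → 5200 m (saturated, 4.5°C/km): ΔT = -4.5 × 2.2 = -9.9°C → T = 4°C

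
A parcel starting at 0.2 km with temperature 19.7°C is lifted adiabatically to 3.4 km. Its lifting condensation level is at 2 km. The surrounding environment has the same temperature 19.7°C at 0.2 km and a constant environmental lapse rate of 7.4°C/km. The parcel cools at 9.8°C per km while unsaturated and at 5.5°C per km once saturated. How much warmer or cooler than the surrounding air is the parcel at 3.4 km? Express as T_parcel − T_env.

-1.66°C (parcel cooler than environment)

Parcel:
  Dry to 2000 m: -9.8 × 1.8 km = -17.64°C, so T = 2.06°C.
  Saturated to 3400 m: -5.5 × 1.4 km = -7.7°C, so T = -5.64°C.
Environment:
  Environment to 3400 m: -7.4 × 3.2 km = -23.68°C, so T = -3.98°C.
T_parcel − T_env = -5.64 − (-3.98) = -1.66°C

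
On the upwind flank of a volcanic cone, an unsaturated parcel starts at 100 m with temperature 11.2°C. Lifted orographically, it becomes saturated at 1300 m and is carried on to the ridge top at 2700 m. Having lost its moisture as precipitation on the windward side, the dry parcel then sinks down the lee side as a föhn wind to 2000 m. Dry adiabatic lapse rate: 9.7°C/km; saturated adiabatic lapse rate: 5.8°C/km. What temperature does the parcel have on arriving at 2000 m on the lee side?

Dry to 1300 m: -9.7 × 1.2 km = -11.64°C, so T = -0.44°C.
Saturated to 2700 m: -5.8 × 1.4 km = -8.12°C, so T = -8.56°C.
Dry descent to 2000 m: +9.7 × 0.7 km = +6.79°C, so T = -1.77°C.

-1.77°C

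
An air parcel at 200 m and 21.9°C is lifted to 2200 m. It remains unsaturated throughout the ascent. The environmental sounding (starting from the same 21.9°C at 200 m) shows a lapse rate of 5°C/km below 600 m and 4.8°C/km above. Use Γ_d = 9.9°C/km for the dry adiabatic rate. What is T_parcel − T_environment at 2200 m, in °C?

-10.12°C (parcel cooler than environment)

Parcel:
  From 200 m to 2200 m (dry): cools by 9.9 × 2 = 19.8°C, giving 2.1°C.
Environment:
  From 200 m to 600 m (environment, lower layer): cools by 5 × 0.4 = 2°C, giving 19.9°C.
  From 600 m to 2200 m (environment, upper layer): cools by 4.8 × 1.6 = 7.68°C, giving 12.22°C.
T_parcel − T_env = 2.1 − 12.22 = -10.12°C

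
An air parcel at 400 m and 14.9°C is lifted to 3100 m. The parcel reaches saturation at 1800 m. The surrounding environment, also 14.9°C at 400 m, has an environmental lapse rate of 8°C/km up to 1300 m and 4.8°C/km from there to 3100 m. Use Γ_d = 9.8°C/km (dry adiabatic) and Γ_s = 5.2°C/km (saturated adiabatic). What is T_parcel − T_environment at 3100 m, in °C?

-4.64°C (parcel cooler than environment)

Parcel:
  Dry to 1800 m: -9.8 × 1.4 km = -13.72°C, so T = 1.18°C.
  Saturated to 3100 m: -5.2 × 1.3 km = -6.76°C, so T = -5.58°C.
Environment:
  Environment, lower layer to 1300 m: -8 × 0.9 km = -7.2°C, so T = 7.7°C.
  Environment, upper layer to 3100 m: -4.8 × 1.8 km = -8.64°C, so T = -0.94°C.
T_parcel − T_env = -5.58 − (-0.94) = -4.64°C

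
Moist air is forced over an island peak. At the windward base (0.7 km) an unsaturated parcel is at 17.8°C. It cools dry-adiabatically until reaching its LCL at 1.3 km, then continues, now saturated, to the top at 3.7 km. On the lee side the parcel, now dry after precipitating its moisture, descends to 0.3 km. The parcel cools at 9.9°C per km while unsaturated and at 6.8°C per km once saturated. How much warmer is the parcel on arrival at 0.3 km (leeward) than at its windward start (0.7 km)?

700 → 1300 m (dry, 9.9°C/km): ΔT = -9.9 × 0.6 = -5.94°C → T = 11.86°C
1300 → 3700 m (saturated, 6.8°C/km): ΔT = -6.8 × 2.4 = -16.32°C → T = -4.46°C
3700 → 300 m (dry descent, 9.9°C/km): ΔT = +9.9 × 3.4 = +33.66°C → T = 29.2°C
Net change vs windward start: 29.2 − 17.8 = +11.4°C

+11.4°C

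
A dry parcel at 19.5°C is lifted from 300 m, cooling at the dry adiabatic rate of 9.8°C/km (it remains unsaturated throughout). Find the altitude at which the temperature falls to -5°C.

2800 m

Height above start = (19.5 − (-5)) / 9.8 = 2.5 km
Altitude = 300 m + 2500 m = 2800 m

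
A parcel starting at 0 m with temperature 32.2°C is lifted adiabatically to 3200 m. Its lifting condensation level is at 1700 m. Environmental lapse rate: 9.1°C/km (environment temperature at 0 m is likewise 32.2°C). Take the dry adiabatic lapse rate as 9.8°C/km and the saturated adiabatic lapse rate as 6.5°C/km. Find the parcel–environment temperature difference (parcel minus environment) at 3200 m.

+2.71°C (parcel warmer than environment)

Parcel:
  From 0 m to 1700 m (dry): cools by 9.8 × 1.7 = 16.66°C, giving 15.54°C.
  From 1700 m to 3200 m (saturated): cools by 6.5 × 1.5 = 9.75°C, giving 5.79°C.
Environment:
  From 0 m to 3200 m (environment): cools by 9.1 × 3.2 = 29.12°C, giving 3.08°C.
T_parcel − T_env = 5.79 − 3.08 = +2.71°C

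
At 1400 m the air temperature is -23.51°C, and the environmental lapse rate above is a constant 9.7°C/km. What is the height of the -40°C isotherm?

3100 m

Height above start = (-23.51 − (-40)) / 9.7 = 1.7 km
Altitude = 1400 m + 1700 m = 3100 m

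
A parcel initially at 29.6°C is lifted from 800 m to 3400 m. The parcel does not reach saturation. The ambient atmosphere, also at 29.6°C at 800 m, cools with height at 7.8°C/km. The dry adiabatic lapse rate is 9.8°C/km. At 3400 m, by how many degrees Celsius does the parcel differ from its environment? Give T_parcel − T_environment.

Parcel:
  800–3400 m, dry: Δz = 2.6 km ⇒ ΔT = -25.48°C; T = 4.12°C
Environment:
  800–3400 m, environment: Δz = 2.6 km ⇒ ΔT = -20.28°C; T = 9.32°C
T_parcel − T_env = 4.12 − 9.32 = -5.2°C

-5.2°C (parcel cooler than environment)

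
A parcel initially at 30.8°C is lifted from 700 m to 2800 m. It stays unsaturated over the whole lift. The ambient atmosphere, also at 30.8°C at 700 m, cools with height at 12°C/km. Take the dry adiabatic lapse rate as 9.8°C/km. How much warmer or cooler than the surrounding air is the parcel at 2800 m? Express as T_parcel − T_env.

+4.62°C (parcel warmer than environment)

Parcel:
  700 → 2800 m (dry, 9.8°C/km): ΔT = -9.8 × 2.1 = -20.58°C → T = 10.22°C
Environment:
  700 → 2800 m (environment, 12°C/km): ΔT = -12 × 2.1 = -25.2°C → T = 5.6°C
T_parcel − T_env = 10.22 − 5.6 = +4.62°C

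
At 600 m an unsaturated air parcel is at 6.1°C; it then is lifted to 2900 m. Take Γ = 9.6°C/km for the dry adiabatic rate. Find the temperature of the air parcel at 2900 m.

-15.98°C

600–2900 m, dry adiabatic: Δz = 2.3 km ⇒ ΔT = -22.08°C; T = -15.98°C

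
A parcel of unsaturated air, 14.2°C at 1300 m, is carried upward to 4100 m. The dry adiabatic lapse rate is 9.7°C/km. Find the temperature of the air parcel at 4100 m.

-12.96°C

Dry adiabatic to 4100 m: -9.7 × 2.8 km = -27.16°C, so T = -12.96°C.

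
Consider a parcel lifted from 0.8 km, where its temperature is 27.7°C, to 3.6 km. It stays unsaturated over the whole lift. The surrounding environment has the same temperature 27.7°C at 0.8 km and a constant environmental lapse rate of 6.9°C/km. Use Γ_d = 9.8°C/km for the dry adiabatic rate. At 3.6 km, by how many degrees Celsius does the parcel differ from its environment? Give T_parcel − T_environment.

Parcel:
  800 → 3600 m (dry, 9.8°C/km): ΔT = -9.8 × 2.8 = -27.44°C → T = 0.26°C
Environment:
  800 → 3600 m (environment, 6.9°C/km): ΔT = -6.9 × 2.8 = -19.32°C → T = 8.38°C
T_parcel − T_env = 0.26 − 8.38 = -8.12°C

-8.12°C (parcel cooler than environment)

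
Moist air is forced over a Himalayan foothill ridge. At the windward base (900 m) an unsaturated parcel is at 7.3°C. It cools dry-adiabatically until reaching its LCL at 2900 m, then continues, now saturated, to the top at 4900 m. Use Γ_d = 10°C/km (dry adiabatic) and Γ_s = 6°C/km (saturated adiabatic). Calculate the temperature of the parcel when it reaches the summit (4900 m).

900 → 2900 m (dry, 10°C/km): ΔT = -10 × 2 = -20°C → T = -12.7°C
2900 → 4900 m (saturated, 6°C/km): ΔT = -6 × 2 = -12°C → T = -24.7°C

-24.7°C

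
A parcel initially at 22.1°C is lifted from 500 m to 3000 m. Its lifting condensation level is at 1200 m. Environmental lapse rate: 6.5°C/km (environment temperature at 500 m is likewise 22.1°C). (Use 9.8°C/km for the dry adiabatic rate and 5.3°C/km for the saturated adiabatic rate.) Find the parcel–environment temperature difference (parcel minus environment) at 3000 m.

-0.15°C (parcel cooler than environment)

Parcel:
  500–1200 m, dry: Δz = 0.7 km ⇒ ΔT = -6.86°C; T = 15.24°C
  1200–3000 m, saturated: Δz = 1.8 km ⇒ ΔT = -9.54°C; T = 5.7°C
Environment:
  500–3000 m, environment: Δz = 2.5 km ⇒ ΔT = -16.25°C; T = 5.85°C
T_parcel − T_env = 5.7 − 5.85 = -0.15°C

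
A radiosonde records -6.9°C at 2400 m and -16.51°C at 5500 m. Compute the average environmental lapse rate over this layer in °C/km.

Γ = −ΔT/Δz = (-6.9 − (-16.51)) / (5500 − 2400) m
  = 9.61°C / 3.1 km = 3.1°C/km

3.1°C/km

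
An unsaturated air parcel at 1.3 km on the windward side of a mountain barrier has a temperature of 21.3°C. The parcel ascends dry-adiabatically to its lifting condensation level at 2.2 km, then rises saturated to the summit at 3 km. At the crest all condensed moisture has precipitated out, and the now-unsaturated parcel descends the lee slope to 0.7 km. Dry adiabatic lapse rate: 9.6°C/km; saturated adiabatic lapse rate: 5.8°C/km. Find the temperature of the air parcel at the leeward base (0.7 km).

From 1300 m to 2200 m (dry): cools by 9.6 × 0.9 = 8.64°C, giving 12.66°C.
From 2200 m to 3000 m (saturated): cools by 5.8 × 0.8 = 4.64°C, giving 8.02°C.
From 3000 m to 700 m (dry descent): warms by 9.6 × 2.3 = 22.08°C, giving 30.1°C.

30.1°C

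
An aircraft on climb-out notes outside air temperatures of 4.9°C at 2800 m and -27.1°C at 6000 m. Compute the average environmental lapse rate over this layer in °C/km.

10°C/km

Γ = −ΔT/Δz = (4.9 − (-27.1)) / (6000 − 2800) m
  = 32°C / 3.2 km = 10°C/km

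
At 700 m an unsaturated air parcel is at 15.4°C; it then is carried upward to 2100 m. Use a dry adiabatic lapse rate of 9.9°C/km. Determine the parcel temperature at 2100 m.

Dry adiabatic to 2100 m: -9.9 × 1.4 km = -13.86°C, so T = 1.54°C.

1.54°C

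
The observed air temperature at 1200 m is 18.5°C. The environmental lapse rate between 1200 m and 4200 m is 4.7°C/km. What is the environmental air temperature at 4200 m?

From 1200 m to 4200 m (environmental): cools by 4.7 × 3 = 14.1°C, giving 4.4°C.

4.4°C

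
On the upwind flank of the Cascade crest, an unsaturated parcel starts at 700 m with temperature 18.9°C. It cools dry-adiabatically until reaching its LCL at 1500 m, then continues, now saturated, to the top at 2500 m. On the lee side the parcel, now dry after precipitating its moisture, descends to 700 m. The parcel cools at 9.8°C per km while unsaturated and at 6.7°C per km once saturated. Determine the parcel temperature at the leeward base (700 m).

Dry to 1500 m: -9.8 × 0.8 km = -7.84°C, so T = 11.06°C.
Saturated to 2500 m: -6.7 × 1 km = -6.7°C, so T = 4.36°C.
Dry descent to 700 m: +9.8 × 1.8 km = +17.64°C, so T = 22°C.

22°C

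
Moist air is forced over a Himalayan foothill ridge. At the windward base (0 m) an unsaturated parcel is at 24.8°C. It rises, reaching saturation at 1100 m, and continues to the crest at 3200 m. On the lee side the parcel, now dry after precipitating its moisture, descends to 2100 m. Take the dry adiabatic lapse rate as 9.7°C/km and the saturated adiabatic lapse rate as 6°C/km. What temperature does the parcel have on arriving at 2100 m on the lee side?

From 0 m to 1100 m (dry): cools by 9.7 × 1.1 = 10.67°C, giving 14.13°C.
From 1100 m to 3200 m (saturated): cools by 6 × 2.1 = 12.6°C, giving 1.53°C.
From 3200 m to 2100 m (dry descent): warms by 9.7 × 1.1 = 10.67°C, giving 12.2°C.

12.2°C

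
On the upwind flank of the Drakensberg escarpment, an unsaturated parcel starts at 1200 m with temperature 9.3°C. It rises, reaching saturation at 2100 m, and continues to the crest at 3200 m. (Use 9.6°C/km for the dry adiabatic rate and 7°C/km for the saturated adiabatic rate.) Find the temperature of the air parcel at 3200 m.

1200 → 2100 m (dry, 9.6°C/km): ΔT = -9.6 × 0.9 = -8.64°C → T = 0.66°C
2100 → 3200 m (saturated, 7°C/km): ΔT = -7 × 1.1 = -7.7°C → T = -7.04°C

-7.04°C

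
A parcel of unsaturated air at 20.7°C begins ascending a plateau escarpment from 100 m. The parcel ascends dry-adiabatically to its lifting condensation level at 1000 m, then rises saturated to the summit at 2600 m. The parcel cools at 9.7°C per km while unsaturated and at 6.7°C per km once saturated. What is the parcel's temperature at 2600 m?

1.25°C

100 → 1000 m (dry, 9.7°C/km): ΔT = -9.7 × 0.9 = -8.73°C → T = 11.97°C
1000 → 2600 m (saturated, 6.7°C/km): ΔT = -6.7 × 1.6 = -10.72°C → T = 1.25°C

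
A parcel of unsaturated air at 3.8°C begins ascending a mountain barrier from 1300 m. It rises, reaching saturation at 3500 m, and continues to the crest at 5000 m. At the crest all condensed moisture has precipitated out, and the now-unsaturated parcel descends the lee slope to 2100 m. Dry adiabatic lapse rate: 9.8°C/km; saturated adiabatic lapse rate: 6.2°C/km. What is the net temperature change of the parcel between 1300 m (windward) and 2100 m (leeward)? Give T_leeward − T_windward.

-2.44°C

1300–3500 m, dry: Δz = 2.2 km ⇒ ΔT = -21.56°C; T = -17.76°C
3500–5000 m, saturated: Δz = 1.5 km ⇒ ΔT = -9.3°C; T = -27.06°C
5000–2100 m, dry descent: Δz = 2.9 km ⇒ ΔT = +28.42°C; T = 1.36°C
Net change vs windward start: 1.36 − 3.8 = -2.44°C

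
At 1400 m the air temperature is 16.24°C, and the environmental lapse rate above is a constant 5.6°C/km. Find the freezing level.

Height above start = (16.24 − 0) / 5.6 = 2.9 km
Altitude = 1400 m + 2900 m = 4300 m

4300 m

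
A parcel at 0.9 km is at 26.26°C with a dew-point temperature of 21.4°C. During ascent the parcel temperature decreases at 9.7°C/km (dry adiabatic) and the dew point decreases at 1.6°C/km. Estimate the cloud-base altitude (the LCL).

T and T_d converge at 9.7 − 1.6 = 8.1°C per km
Height above start = (26.26 − 21.4) / 8.1 = 0.6 km
LCL altitude = 900 m + 600 m = 1500 m

1.5 km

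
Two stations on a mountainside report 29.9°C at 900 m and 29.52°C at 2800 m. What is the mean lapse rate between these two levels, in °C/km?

Γ = −ΔT/Δz = (29.9 − 29.52) / (2800 − 900) m
  = 0.38°C / 1.9 km = 0.2°C/km

0.2°C/km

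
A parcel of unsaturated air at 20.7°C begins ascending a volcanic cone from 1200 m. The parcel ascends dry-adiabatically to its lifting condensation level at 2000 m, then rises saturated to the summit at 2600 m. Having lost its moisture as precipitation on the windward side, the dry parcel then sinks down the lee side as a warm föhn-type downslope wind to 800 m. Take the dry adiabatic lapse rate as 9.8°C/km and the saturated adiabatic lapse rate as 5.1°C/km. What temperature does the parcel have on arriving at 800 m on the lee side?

1200–2000 m, dry: Δz = 0.8 km ⇒ ΔT = -7.84°C; T = 12.86°C
2000–2600 m, saturated: Δz = 0.6 km ⇒ ΔT = -3.06°C; T = 9.8°C
2600–800 m, dry descent: Δz = 1.8 km ⇒ ΔT = +17.64°C; T = 27.44°C

27.44°C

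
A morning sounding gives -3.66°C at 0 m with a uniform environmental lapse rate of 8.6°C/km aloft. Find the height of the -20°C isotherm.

Height above start = (-3.66 − (-20)) / 8.6 = 1.9 km
Altitude = 0 m + 1900 m = 1900 m

1900 m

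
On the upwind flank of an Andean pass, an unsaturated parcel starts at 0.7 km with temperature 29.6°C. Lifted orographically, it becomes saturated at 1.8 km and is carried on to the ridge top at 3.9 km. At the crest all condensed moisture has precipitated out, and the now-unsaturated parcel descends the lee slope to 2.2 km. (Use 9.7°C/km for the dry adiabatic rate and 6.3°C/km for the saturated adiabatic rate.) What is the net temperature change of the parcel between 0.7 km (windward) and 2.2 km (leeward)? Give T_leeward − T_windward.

-7.41°C

700–1800 m, dry: Δz = 1.1 km ⇒ ΔT = -10.67°C; T = 18.93°C
1800–3900 m, saturated: Δz = 2.1 km ⇒ ΔT = -13.23°C; T = 5.7°C
3900–2200 m, dry descent: Δz = 1.7 km ⇒ ΔT = +16.49°C; T = 22.19°C
Net change vs windward start: 22.19 − 29.6 = -7.41°C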